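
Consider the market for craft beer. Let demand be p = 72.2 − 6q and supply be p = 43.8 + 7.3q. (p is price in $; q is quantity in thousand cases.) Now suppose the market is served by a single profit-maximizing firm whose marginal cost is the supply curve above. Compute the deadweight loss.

$2.93 thousand

Competitive equilibrium: 72.2 − 6q = 43.8 + 7.3q → q* = 2.1353, p* = 59.388.
Marginal revenue: MR = 72.2 − 12q. Set MR = MC: 72.2 − 12q = 43.8 + 7.3q → q_m = 1.4715.
Price p_m = 72.2 − 6·1.4715 = 63.371; MC(q_m) = 43.8 + 7.3·1.4715 = 54.542.
Competitive q* = 2.1353, so Δq = 0.6638; wedge = 63.371 − 54.542 = 8.829.
Welfare loss = ½ × 0.6638 × 8.829 = $2.93 thousand.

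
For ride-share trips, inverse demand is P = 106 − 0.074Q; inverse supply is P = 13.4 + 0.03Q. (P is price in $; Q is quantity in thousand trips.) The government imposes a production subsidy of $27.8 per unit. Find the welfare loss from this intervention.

Competitive equilibrium: 106 − 0.074Q = 13.4 + 0.03Q → Q* = 890.3846, P* = 40.1115.
The subsidy lowers effective supply by 27.8: P = 0.03Q − 14.4.
New quantity: 106 − 0.074Q = 0.03Q − 14.4 → Q' = 1157.6923.
Overproduction ΔQ = 1157.6923 − 890.3846 = 267.3077; wedge = subsidy = 27.8.
The triangle = ½ × 267.3077 × 27.8 = $3715.58 thousand.

$3715.58 thousand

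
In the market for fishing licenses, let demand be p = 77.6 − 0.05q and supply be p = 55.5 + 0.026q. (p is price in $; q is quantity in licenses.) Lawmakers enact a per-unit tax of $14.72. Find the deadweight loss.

$1425.52

Competitive equilibrium: 77.6 − 0.05q = 55.5 + 0.026q → q* = 290.7895, p* = 63.0605.
With the tax, the buyer price exceeds the seller price by 14.72: (77.6 − 0.05q) − (55.5 + 0.026q) = 14.72 → q' = 97.1053.
Δq = 290.7895 − 97.1053 = 193.6842; the wedge equals the tax, 14.72.
Deadweight loss = ½ × 193.6842 × 14.72 = $1425.52.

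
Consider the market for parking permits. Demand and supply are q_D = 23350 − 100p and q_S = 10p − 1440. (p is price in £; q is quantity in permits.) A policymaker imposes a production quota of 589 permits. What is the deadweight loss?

£2775.38

In inverse form: demand p = 233.5 − 0.01q, supply p = 144 + 0.1q.
Competitive equilibrium: 233.5 − 0.01q = 144 + 0.1q → q* = 813.6364, p* = 225.3636.
At q = 589: demand price = 233.5 − 0.01·589 = 227.61; supply price = 144 + 0.1·589 = 202.9.
Δq = 813.6364 − 589 = 224.6364; wedge = 227.61 − 202.9 = 24.71.
DWL = ½ × 224.6364 × 24.71 = £2775.38.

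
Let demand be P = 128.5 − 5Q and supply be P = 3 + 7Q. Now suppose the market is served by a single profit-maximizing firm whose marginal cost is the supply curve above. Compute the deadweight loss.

Competitive equilibrium: 128.5 − 5Q = 3 + 7Q → Q* = 10.4583, P* = 76.2083.
Marginal revenue: MR = 128.5 − 10Q. Set MR = MC: 128.5 − 10Q = 3 + 7Q → Q_m = 7.3824.
Price P_m = 128.5 − 5·7.3824 = 91.588; MC(Q_m) = 3 + 7·7.3824 = 54.6768.
Competitive Q* = 10.4583, so ΔQ = 3.0759; wedge = 91.588 − 54.6768 = 36.9112.
DWL = ½ × 3.0759 × 36.9112 = 56.77.

56.77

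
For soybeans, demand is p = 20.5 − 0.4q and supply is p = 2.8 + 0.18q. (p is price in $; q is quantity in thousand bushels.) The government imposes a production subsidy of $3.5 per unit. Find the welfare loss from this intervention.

Competitive equilibrium: 20.5 − 0.4q = 2.8 + 0.18q → q* = 30.5172, p* = 8.2931.
The subsidy lowers effective supply by 3.5: p = 0.18q − 0.7.
New quantity: 20.5 − 0.4q = 0.18q − 0.7 → q' = 36.5517.
Overproduction Δq = 36.5517 − 30.5172 = 6.0345; wedge = subsidy = 3.5.
Deadweight loss = ½ × 6.0345 × 3.5 = $10.56 thousand.

$10.56 thousand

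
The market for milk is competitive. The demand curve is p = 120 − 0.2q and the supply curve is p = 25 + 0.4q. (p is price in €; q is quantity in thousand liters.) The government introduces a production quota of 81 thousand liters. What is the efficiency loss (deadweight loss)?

Competitive equilibrium: 120 − 0.2q = 25 + 0.4q → q* = 158.3333, p* = 88.3333.
At q = 81: demand price = 120 − 0.2·81 = 103.8; supply price = 25 + 0.4·81 = 57.4.
Δq = 158.3333 − 81 = 77.3333; wedge = 103.8 − 57.4 = 46.4.
Welfare loss = ½ × 77.3333 × 46.4 = €1794.13 thousand.

€1794.13 thousand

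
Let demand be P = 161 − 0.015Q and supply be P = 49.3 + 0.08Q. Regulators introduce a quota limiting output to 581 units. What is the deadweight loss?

Competitive equilibrium: 161 − 0.015Q = 49.3 + 0.08Q → Q* = 1175.7895, P* = 143.3632.
At Q = 581: demand price = 161 − 0.015·581 = 152.285; supply price = 49.3 + 0.08·581 = 95.78.
ΔQ = 1175.7895 − 581 = 594.7895; wedge = 152.285 − 95.78 = 56.505.
Deadweight loss = ½ × 594.7895 × 56.505 = 16804.29.

16804.29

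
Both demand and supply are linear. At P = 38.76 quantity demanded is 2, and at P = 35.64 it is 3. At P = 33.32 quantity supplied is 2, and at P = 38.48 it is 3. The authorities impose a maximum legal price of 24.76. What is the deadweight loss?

Demand slope = (35.64 − 38.76)/(3 − 2) = −3.12, so P = 45 − 3.12Q.
Supply slope = (38.48 − 33.32)/(3 − 2) = 5.16, so P = 23 + 5.16Q.
Competitive equilibrium: 45 − 3.12Q = 23 + 5.16Q → Q* = 2.657, P* = 36.7101.
At the ceiling P = 24.76, quantity supplied = (24.76 − 23)/5.16 = 0.3411.
Willingness to pay at Q' = 0.3411: 45 − 3.12·0.3411 = 43.9358.
ΔQ = 2.657 − 0.3411 = 2.3159; wedge = 43.9358 − 24.76 = 19.1758.
The triangle = ½ × 2.3159 × 19.1758 = 22.20.

22.20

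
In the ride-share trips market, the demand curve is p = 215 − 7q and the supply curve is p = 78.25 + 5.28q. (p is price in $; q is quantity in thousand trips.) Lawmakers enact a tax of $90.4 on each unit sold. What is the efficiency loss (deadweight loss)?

$332.74 thousand

Competitive equilibrium: 215 − 7q = 78.25 + 5.28q → q* = 11.136, p* = 137.048.
With the tax, the buyer price exceeds the seller price by 90.4: (215 − 7q) − (78.25 + 5.28q) = 90.4 → q' = 3.7744.
Δq = 11.136 − 3.7744 = 7.3616; the wedge equals the tax, 90.4.
Deadweight loss = ½ × 7.3616 × 90.4 = $332.74 thousand.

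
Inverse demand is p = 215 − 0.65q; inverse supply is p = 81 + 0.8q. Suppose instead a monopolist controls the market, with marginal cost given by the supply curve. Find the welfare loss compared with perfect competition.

593.20

Competitive equilibrium: 215 − 0.65q = 81 + 0.8q → q* = 92.4138, p* = 154.931.
Marginal revenue: MR = 215 − 1.3q. Set MR = MC: 215 − 1.3q = 81 + 0.8q → q_m = 63.8095.
Price p_m = 215 − 0.65·63.8095 = 173.5238; MC(q_m) = 81 + 0.8·63.8095 = 132.0476.
Competitive q* = 92.4138, so Δq = 28.6043; wedge = 173.5238 − 132.0476 = 41.4762.
The triangle = ½ × 28.6043 × 41.4762 = 593.20.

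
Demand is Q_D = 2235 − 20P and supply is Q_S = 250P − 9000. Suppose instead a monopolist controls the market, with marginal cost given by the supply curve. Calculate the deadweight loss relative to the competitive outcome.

12280.47

In inverse form: demand P = 111.75 − 0.05Q, supply P = 36 + 0.004Q.
Competitive equilibrium: 111.75 − 0.05Q = 36 + 0.004Q → Q* = 1402.77778, P* = 41.61111.
Marginal revenue: MR = 111.75 − 0.1Q. Set MR = MC: 111.75 − 0.1Q = 36 + 0.004Q → Q_m = 728.36538.
Price P_m = 111.75 − 0.05·728.36538 = 75.33173; MC(Q_m) = 36 + 0.004·728.36538 = 38.91346.
Competitive Q* = 1402.77778, so ΔQ = 674.4124; wedge = 75.33173 − 38.91346 = 36.41827.
Deadweight loss = ½ × 674.4124 × 36.41827 = 12280.47.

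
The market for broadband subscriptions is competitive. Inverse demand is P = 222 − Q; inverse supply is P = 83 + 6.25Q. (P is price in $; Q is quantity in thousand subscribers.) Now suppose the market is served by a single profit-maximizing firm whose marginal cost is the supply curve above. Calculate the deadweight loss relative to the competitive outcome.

Competitive equilibrium: 222 − Q = 83 + 6.25Q → Q* = 19.1724, P* = 202.8276.
Marginal revenue: MR = 222 − 2Q. Set MR = MC: 222 − 2Q = 83 + 6.25Q → Q_m = 16.8485.
Price P_m = 222 − 1·16.8485 = 205.1515; MC(Q_m) = 83 + 6.25·16.8485 = 188.3031.
Competitive Q* = 19.1724, so ΔQ = 2.3239; wedge = 205.1515 − 188.3031 = 16.8484.
DWL = ½ × 2.3239 × 16.8484 = $19.58 thousand.

$19.58 thousand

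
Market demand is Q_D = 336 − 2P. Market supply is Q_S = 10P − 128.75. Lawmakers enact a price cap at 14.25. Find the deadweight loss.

In inverse form: demand P = 168 − 0.5Q, supply P = 12.875 + 0.1Q.
Competitive equilibrium: 168 − 0.5Q = 12.875 + 0.1Q → Q* = 258.5417, P* = 38.7292.
At the ceiling P = 14.25, quantity supplied = (14.25 − 12.875)/0.1 = 13.75.
Willingness to pay at Q' = 13.75: 168 − 0.5·13.75 = 161.125.
ΔQ = 258.5417 − 13.75 = 244.7917; wedge = 161.125 − 14.25 = 146.875.
DWL = ½ × 244.7917 × 146.875 = 17976.89.

17976.89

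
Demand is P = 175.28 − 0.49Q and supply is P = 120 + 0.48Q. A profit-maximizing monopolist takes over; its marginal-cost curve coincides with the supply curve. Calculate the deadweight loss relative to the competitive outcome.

177.43

Competitive equilibrium: 175.28 − 0.49Q = 120 + 0.48Q → Q* = 56.9897, P* = 147.3551.
Marginal revenue: MR = 175.28 − 0.98Q. Set MR = MC: 175.28 − 0.98Q = 120 + 0.48Q → Q_m = 37.863.
Price P_m = 175.28 − 0.49·37.863 = 156.7271; MC(Q_m) = 120 + 0.48·37.863 = 138.1742.
Competitive Q* = 56.9897, so ΔQ = 19.1267; wedge = 156.7271 − 138.1742 = 18.5529.
Welfare loss = ½ × 19.1267 × 18.5529 = 177.43.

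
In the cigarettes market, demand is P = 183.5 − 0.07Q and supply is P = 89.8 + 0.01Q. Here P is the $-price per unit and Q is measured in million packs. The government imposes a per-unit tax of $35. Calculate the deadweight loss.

$7656.25 million

Competitive equilibrium: 183.5 − 0.07Q = 89.8 + 0.01Q → Q* = 1171.25, P* = 101.5125.
With the tax, the buyer price exceeds the seller price by 35: (183.5 − 0.07Q) − (89.8 + 0.01Q) = 35 → Q' = 733.75.
ΔQ = 1171.25 − 733.75 = 437.5; the wedge equals the tax, 35.
Welfare loss = ½ × 437.5 × 35 = $7656.25 million.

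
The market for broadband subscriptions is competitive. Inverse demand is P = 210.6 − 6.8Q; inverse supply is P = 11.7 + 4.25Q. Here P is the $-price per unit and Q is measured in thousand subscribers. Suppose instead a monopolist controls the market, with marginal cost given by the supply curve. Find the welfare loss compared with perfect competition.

Competitive equilibrium: 210.6 − 6.8Q = 11.7 + 4.25Q → Q* = 18, P* = 88.2.
Marginal revenue: MR = 210.6 − 13.6Q. Set MR = MC: 210.6 − 13.6Q = 11.7 + 4.25Q → Q_m = 11.14286.
Price P_m = 210.6 − 6.8·11.14286 = 134.82855; MC(Q_m) = 11.7 + 4.25·11.14286 = 59.05716.
Competitive Q* = 18, so ΔQ = 6.85714; wedge = 134.82855 − 59.05716 = 75.77139.
Welfare loss = ½ × 6.85714 × 75.77139 = $259.79 thousand.

$259.79 thousand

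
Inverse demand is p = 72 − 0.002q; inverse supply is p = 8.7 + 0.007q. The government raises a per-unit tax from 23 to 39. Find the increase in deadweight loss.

55111.11

Competitive equilibrium: 72 − 0.002q = 8.7 + 0.007q → q* = 7033.3333, p* = 57.9333.
For a per-unit tax t: Δq = t/0.009, so DWL = ½·t·(t/0.009) = t²/0.018.
At t = 23: DWL = 29388.889. At t = 39: DWL = 84500.
Increase = 84500 − 29388.889 = 55111.11.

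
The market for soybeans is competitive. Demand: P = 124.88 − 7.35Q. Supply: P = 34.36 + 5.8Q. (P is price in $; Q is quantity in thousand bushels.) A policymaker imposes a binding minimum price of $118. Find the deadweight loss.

$232.58 thousand

Competitive equilibrium: 124.88 − 7.35Q = 34.36 + 5.8Q → Q* = 6.8837, P* = 74.2852.
At the floor P = 118, quantity demanded = (124.88 − 118)/7.35 = 0.9361.
Sellers' marginal cost at Q' = 0.9361: 34.36 + 5.8·0.9361 = 39.7894.
ΔQ = 6.8837 − 0.9361 = 5.9476; wedge = 118 − 39.7894 = 78.2106.
Deadweight loss = ½ × 5.9476 × 78.2106 = $232.58 thousand.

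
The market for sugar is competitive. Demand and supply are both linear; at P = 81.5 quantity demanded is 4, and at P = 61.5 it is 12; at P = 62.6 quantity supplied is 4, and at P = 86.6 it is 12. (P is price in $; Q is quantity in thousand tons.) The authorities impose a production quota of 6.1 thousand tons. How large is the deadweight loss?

Demand slope = (61.5 − 81.5)/(12 − 4) = −2.5, so P = 91.5 − 2.5Q.
Supply slope = (86.6 − 62.6)/(12 − 4) = 3, so P = 50.6 + 3Q.
Competitive equilibrium: 91.5 − 2.5Q = 50.6 + 3Q → Q* = 7.4364, P* = 72.9091.
At Q = 6.1: demand price = 91.5 − 2.5·6.1 = 76.25; supply price = 50.6 + 3·6.1 = 68.9.
ΔQ = 7.4364 − 6.1 = 1.3364; wedge = 76.25 − 68.9 = 7.35.
The triangle = ½ × 1.3364 × 7.35 = $4.91 thousand.

$4.91 thousand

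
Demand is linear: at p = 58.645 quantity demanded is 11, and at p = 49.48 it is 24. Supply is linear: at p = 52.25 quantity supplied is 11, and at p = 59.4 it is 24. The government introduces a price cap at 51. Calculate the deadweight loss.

Demand slope = (49.48 − 58.645)/(24 − 11) = −0.705, so p = 66.4 − 0.705q.
Supply slope = (59.4 − 52.25)/(24 − 11) = 0.55, so p = 46.2 + 0.55q.
Competitive equilibrium: 66.4 − 0.705q = 46.2 + 0.55q → q* = 16.0956, p* = 55.0526.
At the ceiling p = 51, quantity supplied = (51 − 46.2)/0.55 = 8.7273.
Willingness to pay at q' = 8.7273: 66.4 − 0.705·8.7273 = 60.2473.
Δq = 16.0956 − 8.7273 = 7.3683; wedge = 60.2473 − 51 = 9.2473.
Deadweight loss = ½ × 7.3683 × 9.2473 = 34.07.

34.07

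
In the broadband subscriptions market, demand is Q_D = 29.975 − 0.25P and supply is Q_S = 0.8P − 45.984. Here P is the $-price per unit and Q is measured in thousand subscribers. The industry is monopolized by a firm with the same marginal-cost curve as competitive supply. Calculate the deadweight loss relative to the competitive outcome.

$69.39 thousand

In inverse form: demand P = 119.9 − 4Q, supply P = 57.48 + 1.25Q.
Competitive equilibrium: 119.9 − 4Q = 57.48 + 1.25Q → Q* = 11.8895, P* = 72.3419.
Marginal revenue: MR = 119.9 − 8Q. Set MR = MC: 119.9 − 8Q = 57.48 + 1.25Q → Q_m = 6.7481.
Price P_m = 119.9 − 4·6.7481 = 92.9076; MC(Q_m) = 57.48 + 1.25·6.7481 = 65.9151.
Competitive Q* = 11.8895, so ΔQ = 5.1414; wedge = 92.9076 − 65.9151 = 26.9925.
The triangle = ½ × 5.1414 × 26.9925 = $69.39 thousand.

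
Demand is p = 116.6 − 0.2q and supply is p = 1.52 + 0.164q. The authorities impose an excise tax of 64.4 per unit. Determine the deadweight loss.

Competitive equilibrium: 116.6 − 0.2q = 1.52 + 0.164q → q* = 316.1538, p* = 53.3692.
With the tax, the buyer price exceeds the seller price by 64.4: (116.6 − 0.2q) − (1.52 + 0.164q) = 64.4 → q' = 139.2308.
Δq = 316.1538 − 139.2308 = 176.923; the wedge equals the tax, 64.4.
Welfare loss = ½ × 176.923 × 64.4 = 5696.92.

5696.92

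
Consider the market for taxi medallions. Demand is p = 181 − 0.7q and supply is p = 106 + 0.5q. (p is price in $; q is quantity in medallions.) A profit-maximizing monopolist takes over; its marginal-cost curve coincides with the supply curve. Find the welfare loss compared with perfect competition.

$318.13

Competitive equilibrium: 181 − 0.7q = 106 + 0.5q → q* = 62.5, p* = 137.25.
Marginal revenue: MR = 181 − 1.4q. Set MR = MC: 181 − 1.4q = 106 + 0.5q → q_m = 39.4737.
Price p_m = 181 − 0.7·39.4737 = 153.3684; MC(q_m) = 106 + 0.5·39.4737 = 125.7369.
Competitive q* = 62.5, so Δq = 23.0263; wedge = 153.3684 − 125.7369 = 27.6315.
Deadweight loss = ½ × 23.0263 × 27.6315 = $318.13.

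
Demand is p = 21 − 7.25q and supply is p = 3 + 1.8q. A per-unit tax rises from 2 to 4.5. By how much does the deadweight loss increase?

0.90

Competitive equilibrium: 21 − 7.25q = 3 + 1.8q → q* = 1.989, p* = 6.5801.
For a per-unit tax t: Δq = t/9.05, so DWL = ½·t·(t/9.05) = t²/18.1.
At t = 2: DWL = 0.221. At t = 4.5: DWL = 1.119.
Increase = 1.119 − 0.221 = 0.90.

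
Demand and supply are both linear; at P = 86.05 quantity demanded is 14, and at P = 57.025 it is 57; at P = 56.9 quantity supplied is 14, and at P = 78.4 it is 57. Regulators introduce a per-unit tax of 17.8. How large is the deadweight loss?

Demand slope = (57.025 − 86.05)/(57 − 14) = −0.675, so P = 95.5 − 0.675Q.
Supply slope = (78.4 − 56.9)/(57 − 14) = 0.5, so P = 49.9 + 0.5Q.
Competitive equilibrium: 95.5 − 0.675Q = 49.9 + 0.5Q → Q* = 38.8085, P* = 69.3043.
With the tax, the buyer price exceeds the seller price by 17.8: (95.5 − 0.675Q) − (49.9 + 0.5Q) = 17.8 → Q' = 23.6596.
ΔQ = 38.8085 − 23.6596 = 15.1489; the wedge equals the tax, 17.8.
Deadweight loss = ½ × 15.1489 × 17.8 = 134.83.

134.83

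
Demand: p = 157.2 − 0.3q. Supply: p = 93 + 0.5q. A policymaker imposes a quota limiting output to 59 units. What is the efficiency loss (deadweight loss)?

180.625

Competitive equilibrium: 157.2 − 0.3q = 93 + 0.5q → q* = 80.25, p* = 133.125.
At q = 59: demand price = 157.2 − 0.3·59 = 139.5; supply price = 93 + 0.5·59 = 122.5.
Δq = 80.25 − 59 = 21.25; wedge = 139.5 − 122.5 = 17.
Welfare loss = ½ × 21.25 × 17 = 180.625.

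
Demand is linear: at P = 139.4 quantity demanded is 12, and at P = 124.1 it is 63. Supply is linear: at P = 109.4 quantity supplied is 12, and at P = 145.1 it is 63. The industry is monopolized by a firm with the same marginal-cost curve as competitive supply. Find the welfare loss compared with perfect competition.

46.97

Demand slope = (124.1 − 139.4)/(63 − 12) = −0.3, so P = 143 − 0.3Q.
Supply slope = (145.1 − 109.4)/(63 − 12) = 0.7, so P = 101 + 0.7Q.
Competitive equilibrium: 143 − 0.3Q = 101 + 0.7Q → Q* = 42, P* = 130.4.
Marginal revenue: MR = 143 − 0.6Q. Set MR = MC: 143 − 0.6Q = 101 + 0.7Q → Q_m = 32.3077.
Price P_m = 143 − 0.3·32.3077 = 133.3077; MC(Q_m) = 101 + 0.7·32.3077 = 123.6154.
Competitive Q* = 42, so ΔQ = 9.6923; wedge = 133.3077 − 123.6154 = 9.6923.
Welfare loss = ½ × 9.6923 × 9.6923 = 46.97.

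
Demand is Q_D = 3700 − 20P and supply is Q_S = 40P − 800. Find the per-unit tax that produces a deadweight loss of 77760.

108

In inverse form: demand P = 185 − 0.05Q, supply P = 20 + 0.025Q.
Competitive equilibrium: 185 − 0.05Q = 20 + 0.025Q → Q* = 2200, P* = 75.
A tax t gives ΔQ = t/0.075 and wedge t, so DWL = t²/0.15.
t²/0.15 = 77760 → t² = 11664 → t = 108.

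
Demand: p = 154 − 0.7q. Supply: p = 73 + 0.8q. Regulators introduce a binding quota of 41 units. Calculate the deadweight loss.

Competitive equilibrium: 154 − 0.7q = 73 + 0.8q → q* = 54, p* = 116.2.
At q = 41: demand price = 154 − 0.7·41 = 125.3; supply price = 73 + 0.8·41 = 105.8.
Δq = 54 − 41 = 13; wedge = 125.3 − 105.8 = 19.5.
The triangle = ½ × 13 × 19.5 = 126.75.

126.75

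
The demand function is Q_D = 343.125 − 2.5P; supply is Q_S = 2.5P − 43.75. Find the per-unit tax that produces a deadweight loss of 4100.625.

In inverse form: demand P = 137.25 − 0.4Q, supply P = 17.5 + 0.4Q.
Competitive equilibrium: 137.25 − 0.4Q = 17.5 + 0.4Q → Q* = 149.6875, P* = 77.375.
A tax t gives ΔQ = t/0.8 and wedge t, so DWL = t²/1.6.
t²/1.6 = 4100.625 → t² = 6561 → t = 81.

81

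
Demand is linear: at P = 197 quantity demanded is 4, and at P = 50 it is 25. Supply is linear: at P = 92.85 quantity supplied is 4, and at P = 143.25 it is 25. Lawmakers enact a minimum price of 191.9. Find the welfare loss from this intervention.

Demand slope = (50 − 197)/(25 − 4) = −7, so P = 225 − 7Q.
Supply slope = (143.25 − 92.85)/(25 − 4) = 2.4, so P = 83.25 + 2.4Q.
Competitive equilibrium: 225 − 7Q = 83.25 + 2.4Q → Q* = 15.0798, P* = 119.4415.
At the floor P = 191.9, quantity demanded = (225 − 191.9)/7 = 4.7286.
Sellers' marginal cost at Q' = 4.7286: 83.25 + 2.4·4.7286 = 94.5986.
ΔQ = 15.0798 − 4.7286 = 10.3512; wedge = 191.9 − 94.5986 = 97.3014.
DWL = ½ × 10.3512 × 97.3014 = 503.59.

503.59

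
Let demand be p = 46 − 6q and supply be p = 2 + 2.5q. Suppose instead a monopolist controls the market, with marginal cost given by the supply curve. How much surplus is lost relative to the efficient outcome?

Competitive equilibrium: 46 − 6q = 2 + 2.5q → q* = 5.1765, p* = 14.9412.
Marginal revenue: MR = 46 − 12q. Set MR = MC: 46 − 12q = 2 + 2.5q → q_m = 3.0345.
Price p_m = 46 − 6·3.0345 = 27.793; MC(q_m) = 2 + 2.5·3.0345 = 9.5863.
Competitive q* = 5.1765, so Δq = 2.142; wedge = 27.793 − 9.5863 = 18.2067.
Welfare loss = ½ × 2.142 × 18.2067 = 19.50.

19.50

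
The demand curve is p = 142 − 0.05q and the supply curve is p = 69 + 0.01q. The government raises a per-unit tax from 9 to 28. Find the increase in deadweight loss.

Competitive equilibrium: 142 − 0.05q = 69 + 0.01q → q* = 1216.6667, p* = 81.1667.
For a per-unit tax t: Δq = t/0.06, so DWL = ½·t·(t/0.06) = t²/0.12.
At t = 9: DWL = 675. At t = 28: DWL = 6533.333.
Increase = 6533.333 − 675 = 5858.33.

5858.33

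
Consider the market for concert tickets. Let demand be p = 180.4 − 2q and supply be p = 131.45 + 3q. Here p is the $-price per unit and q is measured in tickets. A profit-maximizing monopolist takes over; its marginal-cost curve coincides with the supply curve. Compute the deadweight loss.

$19.56

Competitive equilibrium: 180.4 − 2q = 131.45 + 3q → q* = 9.79, p* = 160.82.
Marginal revenue: MR = 180.4 − 4q. Set MR = MC: 180.4 − 4q = 131.45 + 3q → q_m = 6.9929.
Price p_m = 180.4 − 2·6.9929 = 166.4142; MC(q_m) = 131.45 + 3·6.9929 = 152.4287.
Competitive q* = 9.79, so Δq = 2.7971; wedge = 166.4142 − 152.4287 = 13.9855.
Deadweight loss = ½ × 2.7971 × 13.9855 = $19.56.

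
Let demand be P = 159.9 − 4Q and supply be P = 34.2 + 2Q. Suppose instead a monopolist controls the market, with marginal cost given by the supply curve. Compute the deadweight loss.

Competitive equilibrium: 159.9 − 4Q = 34.2 + 2Q → Q* = 20.95, P* = 76.1.
Marginal revenue: MR = 159.9 − 8Q. Set MR = MC: 159.9 − 8Q = 34.2 + 2Q → Q_m = 12.57.
Price P_m = 159.9 − 4·12.57 = 109.62; MC(Q_m) = 34.2 + 2·12.57 = 59.34.
Competitive Q* = 20.95, so ΔQ = 8.38; wedge = 109.62 − 59.34 = 50.28.
Welfare loss = ½ × 8.38 × 50.28 = 210.67.

210.67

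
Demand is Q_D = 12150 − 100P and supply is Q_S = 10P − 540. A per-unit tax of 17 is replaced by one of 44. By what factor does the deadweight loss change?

In inverse form: demand P = 121.5 − 0.01Q, supply P = 54 + 0.1Q.
Competitive equilibrium: 121.5 − 0.01Q = 54 + 0.1Q → Q* = 613.6364, P* = 115.3636.
For a per-unit tax t: ΔQ = t/0.11, so DWL = ½·t·(t/0.11) = t²/0.22.
At t = 17: DWL = 1313.636. At t = 44: DWL = 8800.
Ratio = (44/17)² = 6.699.

6.699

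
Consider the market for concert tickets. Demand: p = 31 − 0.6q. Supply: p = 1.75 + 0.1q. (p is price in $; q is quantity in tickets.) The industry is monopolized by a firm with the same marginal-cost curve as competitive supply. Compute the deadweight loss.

Competitive equilibrium: 31 − 0.6q = 1.75 + 0.1q → q* = 41.7857, p* = 5.9286.
Marginal revenue: MR = 31 − 1.2q. Set MR = MC: 31 − 1.2q = 1.75 + 0.1q → q_m = 22.5.
Price p_m = 31 − 0.6·22.5 = 17.5; MC(q_m) = 1.75 + 0.1·22.5 = 4.
Competitive q* = 41.7857, so Δq = 19.2857; wedge = 17.5 − 4 = 13.5.
DWL = ½ × 19.2857 × 13.5 = $130.18.

$130.18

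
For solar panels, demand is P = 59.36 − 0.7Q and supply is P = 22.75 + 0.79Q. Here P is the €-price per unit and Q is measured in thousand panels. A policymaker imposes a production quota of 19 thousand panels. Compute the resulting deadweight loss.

Competitive equilibrium: 59.36 − 0.7Q = 22.75 + 0.79Q → Q* = 24.5705, P* = 42.1607.
At Q = 19: demand price = 59.36 − 0.7·19 = 46.06; supply price = 22.75 + 0.79·19 = 37.76.
ΔQ = 24.5705 − 19 = 5.5705; wedge = 46.06 − 37.76 = 8.3.
Deadweight loss = ½ × 5.5705 × 8.3 = €23.12 thousand.

€23.12 thousand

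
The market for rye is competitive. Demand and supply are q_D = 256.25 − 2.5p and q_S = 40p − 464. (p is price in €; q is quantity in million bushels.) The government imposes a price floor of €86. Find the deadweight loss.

€6332.91 million

In inverse form: demand p = 102.5 − 0.4q, supply p = 11.6 + 0.025q.
Competitive equilibrium: 102.5 − 0.4q = 11.6 + 0.025q → q* = 213.8824, p* = 16.9471.
At the floor p = 86, quantity demanded = (102.5 − 86)/0.4 = 41.25.
Sellers' marginal cost at q' = 41.25: 11.6 + 0.025·41.25 = 12.6313.
Δq = 213.8824 − 41.25 = 172.6324; wedge = 86 − 12.6313 = 73.3687.
DWL = ½ × 172.6324 × 73.3687 = €6332.91 million.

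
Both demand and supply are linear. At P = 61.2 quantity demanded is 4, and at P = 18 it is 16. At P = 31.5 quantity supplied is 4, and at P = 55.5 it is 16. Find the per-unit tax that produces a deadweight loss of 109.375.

Demand slope = (18 − 61.2)/(16 − 4) = −3.6, so P = 75.6 − 3.6Q.
Supply slope = (55.5 − 31.5)/(16 − 4) = 2, so P = 23.5 + 2Q.
Competitive equilibrium: 75.6 − 3.6Q = 23.5 + 2Q → Q* = 9.3036, P* = 42.1071.
A tax t gives ΔQ = t/5.6 and wedge t, so DWL = t²/11.2.
t²/11.2 = 109.375 → t² = 1225 → t = 35.

35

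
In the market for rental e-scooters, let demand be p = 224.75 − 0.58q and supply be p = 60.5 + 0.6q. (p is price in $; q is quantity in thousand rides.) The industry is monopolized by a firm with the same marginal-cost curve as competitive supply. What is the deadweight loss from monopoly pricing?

$1241.45 thousand

Competitive equilibrium: 224.75 − 0.58q = 60.5 + 0.6q → q* = 139.1949, p* = 144.0169.
Marginal revenue: MR = 224.75 − 1.16q. Set MR = MC: 224.75 − 1.16q = 60.5 + 0.6q → q_m = 93.3239.
Price p_m = 224.75 − 0.58·93.3239 = 170.6221; MC(q_m) = 60.5 + 0.6·93.3239 = 116.4943.
Competitive q* = 139.1949, so Δq = 45.871; wedge = 170.6221 − 116.4943 = 54.1278.
The triangle = ½ × 45.871 × 54.1278 = $1241.45 thousand.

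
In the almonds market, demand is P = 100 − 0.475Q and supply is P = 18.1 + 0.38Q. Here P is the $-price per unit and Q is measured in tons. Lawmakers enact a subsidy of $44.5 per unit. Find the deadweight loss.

$1158.04

Competitive equilibrium: 100 − 0.475Q = 18.1 + 0.38Q → Q* = 95.7895, P* = 54.5.
The subsidy lowers effective supply by 44.5: P = 0.38Q − 26.4.
New quantity: 100 − 0.475Q = 0.38Q − 26.4 → Q' = 147.8363.
Overproduction ΔQ = 147.8363 − 95.7895 = 52.0468; wedge = subsidy = 44.5.
DWL = ½ × 52.0468 × 44.5 = $1158.04.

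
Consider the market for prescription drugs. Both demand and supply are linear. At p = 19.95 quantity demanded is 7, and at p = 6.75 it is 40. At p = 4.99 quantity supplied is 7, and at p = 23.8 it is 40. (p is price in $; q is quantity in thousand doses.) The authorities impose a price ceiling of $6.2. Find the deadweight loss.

Demand slope = (6.75 − 19.95)/(40 − 7) = −0.4, so p = 22.75 − 0.4q.
Supply slope = (23.8 − 4.99)/(40 − 7) = 0.57, so p = 1 + 0.57q.
Competitive equilibrium: 22.75 − 0.4q = 1 + 0.57q → q* = 22.4227, p* = 13.7809.
At the ceiling p = 6.2, quantity supplied = (6.2 − 1)/0.57 = 9.1228.
Willingness to pay at q' = 9.1228: 22.75 − 0.4·9.1228 = 19.1009.
Δq = 22.4227 − 9.1228 = 13.2999; wedge = 19.1009 − 6.2 = 12.9009.
DWL = ½ × 13.2999 × 12.9009 = $85.79 thousand.

$85.79 thousand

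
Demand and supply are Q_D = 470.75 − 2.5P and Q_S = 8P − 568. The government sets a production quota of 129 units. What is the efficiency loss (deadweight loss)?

2340.65

In inverse form: demand P = 188.3 − 0.4Q, supply P = 71 + 0.125Q.
Competitive equilibrium: 188.3 − 0.4Q = 71 + 0.125Q → Q* = 223.4286, P* = 98.9286.
At Q = 129: demand price = 188.3 − 0.4·129 = 136.7; supply price = 71 + 0.125·129 = 87.125.
ΔQ = 223.4286 − 129 = 94.4286; wedge = 136.7 − 87.125 = 49.575.
Welfare loss = ½ × 94.4286 × 49.575 = 2340.65.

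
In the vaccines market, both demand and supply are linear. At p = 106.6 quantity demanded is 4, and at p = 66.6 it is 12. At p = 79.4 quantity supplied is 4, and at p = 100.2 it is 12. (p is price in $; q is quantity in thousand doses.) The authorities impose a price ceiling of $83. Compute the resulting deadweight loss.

Demand slope = (66.6 − 106.6)/(12 − 4) = −5, so p = 126.6 − 5q.
Supply slope = (100.2 − 79.4)/(12 − 4) = 2.6, so p = 69 + 2.6q.
Competitive equilibrium: 126.6 − 5q = 69 + 2.6q → q* = 7.5789, p* = 88.7053.
At the ceiling p = 83, quantity supplied = (83 − 69)/2.6 = 5.3846.
Willingness to pay at q' = 5.3846: 126.6 − 5·5.3846 = 99.677.
Δq = 7.5789 − 5.3846 = 2.1943; wedge = 99.677 − 83 = 16.677.
Deadweight loss = ½ × 2.1943 × 16.677 = $18.30 thousand.

$18.30 thousand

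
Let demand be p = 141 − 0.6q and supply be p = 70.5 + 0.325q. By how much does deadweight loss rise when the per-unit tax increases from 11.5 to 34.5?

Competitive equilibrium: 141 − 0.6q = 70.5 + 0.325q → q* = 76.2162, p* = 95.2703.
For a per-unit tax t: Δq = t/0.925, so DWL = ½·t·(t/0.925) = t²/1.85.
At t = 11.5: DWL = 71.486. At t = 34.5: DWL = 643.378.
Increase = 643.378 − 71.486 = 571.89.

571.89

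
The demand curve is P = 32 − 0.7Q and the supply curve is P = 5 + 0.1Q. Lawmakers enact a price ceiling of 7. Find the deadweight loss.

75.625

Competitive equilibrium: 32 − 0.7Q = 5 + 0.1Q → Q* = 33.75, P* = 8.375.
At the ceiling P = 7, quantity supplied = (7 − 5)/0.1 = 20.
Willingness to pay at Q' = 20: 32 − 0.7·20 = 18.
ΔQ = 33.75 − 20 = 13.75; wedge = 18 − 7 = 11.
The triangle = ½ × 13.75 × 11 = 75.625.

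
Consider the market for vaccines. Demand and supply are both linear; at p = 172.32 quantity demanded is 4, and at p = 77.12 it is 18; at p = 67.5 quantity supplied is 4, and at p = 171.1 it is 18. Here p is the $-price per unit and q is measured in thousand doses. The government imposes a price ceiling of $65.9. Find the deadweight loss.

$409.87 thousand

Demand slope = (77.12 − 172.32)/(18 − 4) = −6.8, so p = 199.52 − 6.8q.
Supply slope = (171.1 − 67.5)/(18 − 4) = 7.4, so p = 37.9 + 7.4q.
Competitive equilibrium: 199.52 − 6.8q = 37.9 + 7.4q → q* = 11.3817, p* = 122.1245.
At the ceiling p = 65.9, quantity supplied = (65.9 − 37.9)/7.4 = 3.7838.
Willingness to pay at q' = 3.7838: 199.52 − 6.8·3.7838 = 173.7902.
Δq = 11.3817 − 3.7838 = 7.5979; wedge = 173.7902 − 65.9 = 107.8902.
Deadweight loss = ½ × 7.5979 × 107.8902 = $409.87 thousand.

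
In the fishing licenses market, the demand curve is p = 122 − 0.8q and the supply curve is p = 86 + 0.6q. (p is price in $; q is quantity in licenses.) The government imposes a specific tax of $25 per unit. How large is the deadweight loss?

Competitive equilibrium: 122 − 0.8q = 86 + 0.6q → q* = 25.71429, p* = 101.42857.
With the tax, the buyer price exceeds the seller price by 25: (122 − 0.8q) − (86 + 0.6q) = 25 → q' = 7.85714.
Δq = 25.71429 − 7.85714 = 17.85715; the wedge equals the tax, 25.
The triangle = ½ × 17.85715 × 25 = $223.21.

$223.21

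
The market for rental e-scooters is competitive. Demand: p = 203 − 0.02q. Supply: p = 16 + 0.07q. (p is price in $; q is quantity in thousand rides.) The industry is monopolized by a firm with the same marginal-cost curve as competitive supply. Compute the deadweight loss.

Competitive equilibrium: 203 − 0.02q = 16 + 0.07q → q* = 2077.7778, p* = 161.4444.
Marginal revenue: MR = 203 − 0.04q. Set MR = MC: 203 − 0.04q = 16 + 0.07q → q_m = 1700.
Price p_m = 203 − 0.02·1700 = 169; MC(q_m) = 16 + 0.07·1700 = 135.
Competitive q* = 2077.7778, so Δq = 377.7778; wedge = 169 − 135 = 34.
Welfare loss = ½ × 377.7778 × 34 = $6422.22 thousand.

$6422.22 thousand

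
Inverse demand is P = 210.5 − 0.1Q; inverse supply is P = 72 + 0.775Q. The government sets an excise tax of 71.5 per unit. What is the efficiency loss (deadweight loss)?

2921.29

Competitive equilibrium: 210.5 − 0.1Q = 72 + 0.775Q → Q* = 158.2857, P* = 194.6714.
With the tax, the buyer price exceeds the seller price by 71.5: (210.5 − 0.1Q) − (72 + 0.775Q) = 71.5 → Q' = 76.5714.
ΔQ = 158.2857 − 76.5714 = 81.7143; the wedge equals the tax, 71.5.
DWL = ½ × 81.7143 × 71.5 = 2921.29.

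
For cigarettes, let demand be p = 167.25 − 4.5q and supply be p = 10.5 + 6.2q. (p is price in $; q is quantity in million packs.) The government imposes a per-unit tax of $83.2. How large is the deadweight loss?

$323.47 million

Competitive equilibrium: 167.25 − 4.5q = 10.5 + 6.2q → q* = 14.6495, p* = 101.3271.
With the tax, the buyer price exceeds the seller price by 83.2: (167.25 − 4.5q) − (10.5 + 6.2q) = 83.2 → q' = 6.8738.
Δq = 14.6495 − 6.8738 = 7.7757; the wedge equals the tax, 83.2.
Deadweight loss = ½ × 7.7757 × 83.2 = $323.47 million.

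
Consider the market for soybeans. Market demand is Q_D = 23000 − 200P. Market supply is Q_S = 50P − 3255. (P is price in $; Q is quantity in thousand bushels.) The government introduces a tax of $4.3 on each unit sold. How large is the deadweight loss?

In inverse form: demand P = 115 − 0.005Q, supply P = 65.1 + 0.02Q.
Competitive equilibrium: 115 − 0.005Q = 65.1 + 0.02Q → Q* = 1996, P* = 105.02.
With the tax, the buyer price exceeds the seller price by 4.3: (115 − 0.005Q) − (65.1 + 0.02Q) = 4.3 → Q' = 1824.
ΔQ = 1996 − 1824 = 172; the wedge equals the tax, 4.3.
Deadweight loss = ½ × 172 × 4.3 = $369.80 thousand.

$369.80 thousand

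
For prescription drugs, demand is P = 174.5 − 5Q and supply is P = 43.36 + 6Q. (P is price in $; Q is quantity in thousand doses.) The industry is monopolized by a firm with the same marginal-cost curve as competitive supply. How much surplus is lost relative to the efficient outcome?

Competitive equilibrium: 174.5 − 5Q = 43.36 + 6Q → Q* = 11.9218, P* = 114.8909.
Marginal revenue: MR = 174.5 − 10Q. Set MR = MC: 174.5 − 10Q = 43.36 + 6Q → Q_m = 8.1963.
Price P_m = 174.5 − 5·8.1963 = 133.5185; MC(Q_m) = 43.36 + 6·8.1963 = 92.5378.
Competitive Q* = 11.9218, so ΔQ = 3.7255; wedge = 133.5185 − 92.5378 = 40.9807.
Welfare loss = ½ × 3.7255 × 40.9807 = $76.34 thousand.

$76.34 thousand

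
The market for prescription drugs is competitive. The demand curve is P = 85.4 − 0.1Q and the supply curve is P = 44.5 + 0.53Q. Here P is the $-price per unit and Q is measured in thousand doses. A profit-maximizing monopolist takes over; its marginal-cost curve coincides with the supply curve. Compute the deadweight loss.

Competitive equilibrium: 85.4 − 0.1Q = 44.5 + 0.53Q → Q* = 64.9206, P* = 78.9079.
Marginal revenue: MR = 85.4 − 0.2Q. Set MR = MC: 85.4 − 0.2Q = 44.5 + 0.53Q → Q_m = 56.0274.
Price P_m = 85.4 − 0.1·56.0274 = 79.7973; MC(Q_m) = 44.5 + 0.53·56.0274 = 74.1945.
Competitive Q* = 64.9206, so ΔQ = 8.8932; wedge = 79.7973 − 74.1945 = 5.6028.
DWL = ½ × 8.8932 × 5.6028 = $24.91 thousand.

$24.91 thousand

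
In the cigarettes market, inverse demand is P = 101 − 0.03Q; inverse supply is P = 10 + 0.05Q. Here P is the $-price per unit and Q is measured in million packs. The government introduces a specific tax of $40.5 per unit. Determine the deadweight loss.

$10251.56 million

Competitive equilibrium: 101 − 0.03Q = 10 + 0.05Q → Q* = 1137.5, P* = 66.875.
With the tax, the buyer price exceeds the seller price by 40.5: (101 − 0.03Q) − (10 + 0.05Q) = 40.5 → Q' = 631.25.
ΔQ = 1137.5 − 631.25 = 506.25; the wedge equals the tax, 40.5.
The triangle = ½ × 506.25 × 40.5 = $10251.56 million.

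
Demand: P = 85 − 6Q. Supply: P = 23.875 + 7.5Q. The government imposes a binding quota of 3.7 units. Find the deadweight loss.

Competitive equilibrium: 85 − 6Q = 23.875 + 7.5Q → Q* = 4.5278, P* = 57.8333.
At Q = 3.7: demand price = 85 − 6·3.7 = 62.8; supply price = 23.875 + 7.5·3.7 = 51.625.
ΔQ = 4.5278 − 3.7 = 0.8278; wedge = 62.8 − 51.625 = 11.175.
Welfare loss = ½ × 0.8278 × 11.175 = 4.63.

4.63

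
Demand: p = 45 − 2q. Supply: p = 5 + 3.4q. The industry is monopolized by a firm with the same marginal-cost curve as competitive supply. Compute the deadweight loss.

Competitive equilibrium: 45 − 2q = 5 + 3.4q → q* = 7.4074, p* = 30.1852.
Marginal revenue: MR = 45 − 4q. Set MR = MC: 45 − 4q = 5 + 3.4q → q_m = 5.4054.
Price p_m = 45 − 2·5.4054 = 34.1892; MC(q_m) = 5 + 3.4·5.4054 = 23.3784.
Competitive q* = 7.4074, so Δq = 2.002; wedge = 34.1892 − 23.3784 = 10.8108.
Deadweight loss = ½ × 2.002 × 10.8108 = 10.82.

10.82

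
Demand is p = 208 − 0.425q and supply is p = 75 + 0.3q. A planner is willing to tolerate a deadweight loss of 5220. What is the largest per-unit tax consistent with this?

Competitive equilibrium: 208 − 0.425q = 75 + 0.3q → q* = 183.4483, p* = 130.0345.
A tax t gives Δq = t/0.725 and wedge t, so DWL = t²/1.45.
t²/1.45 = 5220 → t² = 7569 → t = 87.

87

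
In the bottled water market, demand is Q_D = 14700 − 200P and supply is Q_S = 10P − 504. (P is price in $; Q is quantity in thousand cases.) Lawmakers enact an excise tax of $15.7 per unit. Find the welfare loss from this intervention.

$1173.76 thousand

In inverse form: demand P = 73.5 − 0.005Q, supply P = 50.4 + 0.1Q.
Competitive equilibrium: 73.5 − 0.005Q = 50.4 + 0.1Q → Q* = 220, P* = 72.4.
With the tax, the buyer price exceeds the seller price by 15.7: (73.5 − 0.005Q) − (50.4 + 0.1Q) = 15.7 → Q' = 70.4762.
ΔQ = 220 − 70.4762 = 149.5238; the wedge equals the tax, 15.7.
Deadweight loss = ½ × 149.5238 × 15.7 = $1173.76 thousand.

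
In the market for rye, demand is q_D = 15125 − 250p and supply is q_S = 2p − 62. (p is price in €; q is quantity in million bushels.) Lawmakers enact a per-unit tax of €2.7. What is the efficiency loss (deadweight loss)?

€7.23 million

In inverse form: demand p = 60.5 − 0.004q, supply p = 31 + 0.5q.
Competitive equilibrium: 60.5 − 0.004q = 31 + 0.5q → q* = 58.5317, p* = 60.2659.
With the tax, the buyer price exceeds the seller price by 2.7: (60.5 − 0.004q) − (31 + 0.5q) = 2.7 → q' = 53.1746.
Δq = 58.5317 − 53.1746 = 5.3571; the wedge equals the tax, 2.7.
DWL = ½ × 5.3571 × 2.7 = €7.23 million.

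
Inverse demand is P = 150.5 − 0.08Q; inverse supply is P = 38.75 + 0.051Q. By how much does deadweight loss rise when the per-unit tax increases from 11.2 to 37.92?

Competitive equilibrium: 150.5 − 0.08Q = 38.75 + 0.051Q → Q* = 853.0534, P* = 82.2557.
For a per-unit tax t: ΔQ = t/0.131, so DWL = ½·t·(t/0.131) = t²/0.262.
At t = 11.2: DWL = 478.779. At t = 37.92: DWL = 5488.269.
Increase = 5488.269 − 478.779 = 5009.49.

5009.49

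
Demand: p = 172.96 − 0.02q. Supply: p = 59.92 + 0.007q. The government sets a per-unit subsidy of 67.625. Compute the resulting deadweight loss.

84687.79

Competitive equilibrium: 172.96 − 0.02q = 59.92 + 0.007q → q* = 4186.6667, p* = 89.2267.
The subsidy lowers effective supply by 67.625: p = 0.007q − 7.705.
New quantity: 172.96 − 0.02q = 0.007q − 7.705 → q' = 6691.2963.
Overproduction Δq = 6691.2963 − 4186.6667 = 2504.6296; wedge = subsidy = 67.625.
Welfare loss = ½ × 2504.6296 × 67.625 = 84687.79.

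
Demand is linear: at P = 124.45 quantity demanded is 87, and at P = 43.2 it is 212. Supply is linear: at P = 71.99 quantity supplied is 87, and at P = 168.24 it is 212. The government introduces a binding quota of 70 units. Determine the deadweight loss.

2066.04

Demand slope = (43.2 − 124.45)/(212 − 87) = −0.65, so P = 181 − 0.65Q.
Supply slope = (168.24 − 71.99)/(212 − 87) = 0.77, so P = 5 + 0.77Q.
Competitive equilibrium: 181 − 0.65Q = 5 + 0.77Q → Q* = 123.9437, P* = 100.4366.
At Q = 70: demand price = 181 − 0.65·70 = 135.5; supply price = 5 + 0.77·70 = 58.9.
ΔQ = 123.9437 − 70 = 53.9437; wedge = 135.5 − 58.9 = 76.6.
DWL = ½ × 53.9437 × 76.6 = 2066.04.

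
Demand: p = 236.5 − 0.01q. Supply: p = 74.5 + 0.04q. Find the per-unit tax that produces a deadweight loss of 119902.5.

Competitive equilibrium: 236.5 − 0.01q = 74.5 + 0.04q → q* = 3240, p* = 204.1.
A tax t gives Δq = t/0.05 and wedge t, so DWL = t²/0.1.
t²/0.1 = 119902.5 → t² = 11990.25 → t = 109.5.

109.5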